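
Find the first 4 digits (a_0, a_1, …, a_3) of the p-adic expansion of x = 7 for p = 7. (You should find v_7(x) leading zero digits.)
(a_0, …, a_3) = (0, 1, 0, 0)

v_7(7) = 1, so a_0 = ... = a_0 = 0. Factor out: x = 7^1 · u with u = 1 a unit in ℤ_7. Expand u iteratively via a_{v+i} = u_i mod 7, u_{i+1} = (u_i − a_{v+i})/7:
  u_0 = 1;  a_1 = 1;  u_1 = (u_0 − 1)/7 = 0
  u_1 = 0;  a_2 = 0;  u_2 = (u_1 − 0)/7 = 0
  u_2 = 0;  a_3 = 0;  u_3 = (u_2 − 0)/7 = 0
Digits: (0, 1, 0, 0).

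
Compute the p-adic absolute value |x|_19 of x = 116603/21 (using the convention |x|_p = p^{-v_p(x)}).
|116603/21|_19 = 1/6859

Step 1 — compute v_19(x) by factoring powers of 19 out of the numerator and denominator: v_19(116603/21) = 3. Step 2 — apply |x|_p = p^{-v_p(x)} = 19^{-3} = 1/6859.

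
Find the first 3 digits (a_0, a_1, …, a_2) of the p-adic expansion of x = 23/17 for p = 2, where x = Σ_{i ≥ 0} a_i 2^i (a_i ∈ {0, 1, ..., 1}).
(a_0, …, a_2) = (1, 1, 1)

v_2(23/17) = 0 (numerator and denominator both coprime to 2), so x ∈ ℤ_2^×. Compute digits iteratively via a_i = x_i mod 2, x_{i+1} = (x_i − a_i)/2, with x_0 = x:
  x_0 = 23/17;  a_0 = 1;  x_1 = (x_0 − 1)/2 = 3/17
  x_1 = 3/17;  a_1 = 1;  x_2 = (x_1 − 1)/2 = -7/17
  x_2 = -7/17;  a_2 = 1;  x_3 = (x_2 − 1)/2 = -12/17
Digits: (1, 1, 1).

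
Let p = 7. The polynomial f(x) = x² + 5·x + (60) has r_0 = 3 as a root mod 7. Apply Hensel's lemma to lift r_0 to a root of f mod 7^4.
r_3 = 766 (mod 2401)

Hensel: r_{i+1} = r_i − f(r_i)·(f′(r_i))^{-1} mod 7^{i+2}, f′(x) = 2x + 5. Iterate:
  r_0 = 3 (mod 7)
  r_1 = 31 (mod 49)
  r_2 = 80 (mod 343)
  r_3 = 766 (mod 2401)
Final: r = 766 satisfies f(r) ≡ 0 mod 7^4.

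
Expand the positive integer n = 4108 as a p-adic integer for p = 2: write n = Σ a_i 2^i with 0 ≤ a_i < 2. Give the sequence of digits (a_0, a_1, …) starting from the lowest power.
(a_0, a_1, …) = (0, 0, 1, 1, 0, 0, 0, 0, 0, 0, 0, 0, 1)

Repeated division by 2 gives the digits low-to-high: 4108 = 1·2^2 + 1·2^3 + 1·2^12. Digit sequence: (0, 0, 1, 1, 0, 0, 0, 0, 0, 0, 0, 0, 1).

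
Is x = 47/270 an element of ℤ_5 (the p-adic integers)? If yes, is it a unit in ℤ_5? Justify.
x ∉ ℤ_5 (v_5(x) = -1 < 0)

ℤ_5 = {x ∈ ℚ_5 : v_5(x) ≥ 0} and ℤ_5^× = {x ∈ ℤ_5 : v_5(x) = 0}. Here v_5(47/270) = v_5(num) − v_5(den) = -1; compare against these criteria.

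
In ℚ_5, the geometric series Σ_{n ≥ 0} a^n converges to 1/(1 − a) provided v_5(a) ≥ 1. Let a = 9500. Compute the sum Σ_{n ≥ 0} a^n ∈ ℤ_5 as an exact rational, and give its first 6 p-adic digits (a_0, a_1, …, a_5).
Σ a^n = 1/(1 − a) = -1/9499;  first 6 digits = (1, 0, 0, 1, 0, 3)

v_5(a) = 3 ≥ 1, so the series converges in ℤ_5 to 1/(1 − a) = 1/(1 − 9500) = -1/9499. Expand this rational in ℤ_5: compute digits iteratively via d_i = x_i mod 5, x_{i+1} = (x_i − d_i)/5. The first 6 digits are (1, 0, 0, 1, 0, 3).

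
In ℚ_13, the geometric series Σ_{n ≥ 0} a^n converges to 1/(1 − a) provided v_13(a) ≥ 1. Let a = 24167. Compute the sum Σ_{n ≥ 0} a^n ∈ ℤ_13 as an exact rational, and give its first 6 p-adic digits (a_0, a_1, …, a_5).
Σ a^n = 1/(1 − a) = -1/24166;  first 6 digits = (1, 0, 0, 11, 0, 0)

v_13(a) = 3 ≥ 1, so the series converges in ℤ_13 to 1/(1 − a) = 1/(1 − 24167) = -1/24166. Expand this rational in ℤ_13: compute digits iteratively via d_i = x_i mod 13, x_{i+1} = (x_i − d_i)/13. The first 6 digits are (1, 0, 0, 11, 0, 0).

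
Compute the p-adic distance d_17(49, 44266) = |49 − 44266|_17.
d_17(49, 44266) = 1/4913

Step 1 — x − y = 49 − 44266 = -44217. Step 2 — v_17(-44217) = 3 (factor: -44217 = −(17^3 · 9); the sign does not affect v_p). Step 3 — |x − y|_17 = 17^{-3} = 1/4913.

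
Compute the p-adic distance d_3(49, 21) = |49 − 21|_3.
d_3(49, 21) = 1

Step 1 — x − y = 49 − 21 = 28. Step 2 — v_3(28) = 0 (factor: 28 = (3^0 · 28); the sign does not affect v_p). Step 3 — |x − y|_3 = 3^{0} = 1.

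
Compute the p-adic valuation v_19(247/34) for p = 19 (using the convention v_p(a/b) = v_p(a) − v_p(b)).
v_19(247/34) = 1

Factor powers of 19 from the numerator and denominator of the reduced fraction: 247 = 19^1 · 13 and 34 = 19^0 · 34. Apply v_p(a/b) = v_p(a) − v_p(b): v_19(247/34) = 1 − 0 = 1.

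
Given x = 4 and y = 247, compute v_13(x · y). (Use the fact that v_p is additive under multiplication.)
v_13(988) = 1

v_p(x) = 0 (factor: 4 = 13^0 · 4); v_p(y) = 1 (factor: 247 = 13^1 · 19). Additivity: v_p(xy) = v_p(x) + v_p(y) = 0 + 1 = 1. (Direct check: xy = 988 = 13^1 · (76).)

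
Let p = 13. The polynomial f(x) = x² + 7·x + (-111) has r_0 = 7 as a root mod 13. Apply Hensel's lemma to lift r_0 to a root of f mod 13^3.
r_2 = 748 (mod 2197)

Hensel: r_{i+1} = r_i − f(r_i)·(f′(r_i))^{-1} mod 13^{i+2}, f′(x) = 2x + 7. Iterate:
  r_0 = 7 (mod 13)
  r_1 = 72 (mod 169)
  r_2 = 748 (mod 2197)
Final: r = 748 satisfies f(r) ≡ 0 mod 13^3.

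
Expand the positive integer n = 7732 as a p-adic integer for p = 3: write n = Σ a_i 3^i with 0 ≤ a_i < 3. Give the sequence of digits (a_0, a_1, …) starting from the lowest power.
(a_0, a_1, …) = (1, 0, 1, 1, 2, 1, 1, 0, 1)

Repeated division by 3 gives the digits low-to-high: 7732 = 1 + 1·3^2 + 1·3^3 + 2·3^4 + 1·3^5 + 1·3^6 + 1·3^8. Digit sequence: (1, 0, 1, 1, 2, 1, 1, 0, 1).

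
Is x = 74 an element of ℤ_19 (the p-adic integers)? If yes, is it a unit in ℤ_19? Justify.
x ∈ ℤ_19^× (unit); v_19(x) = 0

ℤ_19 = {x ∈ ℚ_19 : v_19(x) ≥ 0} and ℤ_19^× = {x ∈ ℤ_19 : v_19(x) = 0}. Here v_19(74) = v_19(num) − v_19(den) = 0; compare against these criteria.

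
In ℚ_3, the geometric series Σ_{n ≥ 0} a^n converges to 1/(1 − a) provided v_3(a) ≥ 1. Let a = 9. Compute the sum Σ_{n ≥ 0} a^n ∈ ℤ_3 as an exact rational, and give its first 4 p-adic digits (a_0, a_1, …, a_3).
Σ a^n = 1/(1 − a) = -1/8;  first 4 digits = (1, 0, 1, 0)

v_3(a) = 2 ≥ 1, so the series converges in ℤ_3 to 1/(1 − a) = 1/(1 − 9) = -1/8. Expand this rational in ℤ_3: compute digits iteratively via d_i = x_i mod 3, x_{i+1} = (x_i − d_i)/3. The first 4 digits are (1, 0, 1, 0).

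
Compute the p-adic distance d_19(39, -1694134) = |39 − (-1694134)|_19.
d_19(39, -1694134) = 1/130321

Step 1 — x − y = 39 − (-1694134) = 1694173. Step 2 — v_19(1694173) = 4 (factor: 1694173 = (19^4 · 13); the sign does not affect v_p). Step 3 — |x − y|_19 = 19^{-4} = 1/130321.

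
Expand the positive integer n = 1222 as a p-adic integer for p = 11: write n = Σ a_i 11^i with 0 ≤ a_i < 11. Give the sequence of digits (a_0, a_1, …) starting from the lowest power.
(a_0, a_1, …) = (1, 1, 10)

Repeated division by 11 gives the digits low-to-high: 1222 = 1 + 1·11^1 + 10·11^2. Digit sequence: (1, 1, 10).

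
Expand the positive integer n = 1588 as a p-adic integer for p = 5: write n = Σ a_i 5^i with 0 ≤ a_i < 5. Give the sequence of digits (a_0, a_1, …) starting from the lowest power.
(a_0, a_1, …) = (3, 2, 3, 2, 2)

Repeated division by 5 gives the digits low-to-high: 1588 = 3 + 2·5^1 + 3·5^2 + 2·5^3 + 2·5^4. Digit sequence: (3, 2, 3, 2, 2).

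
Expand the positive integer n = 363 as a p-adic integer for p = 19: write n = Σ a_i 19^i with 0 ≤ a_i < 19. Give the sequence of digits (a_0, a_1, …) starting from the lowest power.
(a_0, a_1, …) = (2, 0, 1)

Repeated division by 19 gives the digits low-to-high: 363 = 2 + 1·19^2. Digit sequence: (2, 0, 1).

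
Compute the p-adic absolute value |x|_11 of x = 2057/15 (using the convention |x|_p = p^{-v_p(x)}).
|2057/15|_11 = 1/121

Step 1 — compute v_11(x) by factoring powers of 11 out of the numerator and denominator: v_11(2057/15) = 2. Step 2 — apply |x|_p = p^{-v_p(x)} = 11^{-2} = 1/121.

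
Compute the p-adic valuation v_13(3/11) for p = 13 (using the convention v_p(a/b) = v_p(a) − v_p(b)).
v_13(3/11) = 0

Factor powers of 13 from the numerator and denominator of the reduced fraction: 3 = 13^0 · 3 and 11 = 13^0 · 11. Apply v_p(a/b) = v_p(a) − v_p(b): v_13(3/11) = 0 − 0 = 0.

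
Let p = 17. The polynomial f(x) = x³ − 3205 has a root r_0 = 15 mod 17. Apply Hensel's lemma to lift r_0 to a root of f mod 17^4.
r_3 = 5251 (mod 83521)

Hensel: r_{i+1} = r_i − f(r_i)/f′(r_i) mod 17^{i+2}, where f′(x) = 3x². Iterate:
  r_0 = 15 (mod 17)
  r_1 = 49 (mod 289)
  r_2 = 338 (mod 4913)
  r_3 = 5251 (mod 83521)
Final: r = 5251 with f(r) ≡ 0 mod 17^4.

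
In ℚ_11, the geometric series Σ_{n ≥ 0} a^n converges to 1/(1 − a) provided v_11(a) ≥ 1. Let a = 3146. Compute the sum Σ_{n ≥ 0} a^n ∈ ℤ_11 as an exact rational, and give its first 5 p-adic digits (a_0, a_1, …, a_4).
Σ a^n = 1/(1 − a) = -1/3145;  first 5 digits = (1, 0, 4, 2, 5)

v_11(a) = 2 ≥ 1, so the series converges in ℤ_11 to 1/(1 − a) = 1/(1 − 3146) = -1/3145. Expand this rational in ℤ_11: compute digits iteratively via d_i = x_i mod 11, x_{i+1} = (x_i − d_i)/11. The first 5 digits are (1, 0, 4, 2, 5).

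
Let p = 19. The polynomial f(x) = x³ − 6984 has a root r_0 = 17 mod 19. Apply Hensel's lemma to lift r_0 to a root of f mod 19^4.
r_3 = 40772 (mod 130321)

Hensel: r_{i+1} = r_i − f(r_i)/f′(r_i) mod 19^{i+2}, where f′(x) = 3x². Iterate:
  r_0 = 17 (mod 19)
  r_1 = 340 (mod 361)
  r_2 = 6477 (mod 6859)
  r_3 = 40772 (mod 130321)
Final: r = 40772 with f(r) ≡ 0 mod 19^4.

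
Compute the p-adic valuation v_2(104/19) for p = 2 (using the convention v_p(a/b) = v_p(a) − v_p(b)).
v_2(104/19) = 3

Factor powers of 2 from the numerator and denominator of the reduced fraction: 104 = 2^3 · 13 and 19 = 2^0 · 19. Apply v_p(a/b) = v_p(a) − v_p(b): v_2(104/19) = 3 − 0 = 3.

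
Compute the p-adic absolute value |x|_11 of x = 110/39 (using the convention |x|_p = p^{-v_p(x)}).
|110/39|_11 = 1/11

Step 1 — compute v_11(x) by factoring powers of 11 out of the numerator and denominator: v_11(110/39) = 1. Step 2 — apply |x|_p = p^{-v_p(x)} = 11^{-1} = 1/11.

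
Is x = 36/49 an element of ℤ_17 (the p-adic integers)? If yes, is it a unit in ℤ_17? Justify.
x ∈ ℤ_17^× (unit); v_17(x) = 0

ℤ_17 = {x ∈ ℚ_17 : v_17(x) ≥ 0} and ℤ_17^× = {x ∈ ℤ_17 : v_17(x) = 0}. Here v_17(36/49) = v_17(num) − v_17(den) = 0; compare against these criteria.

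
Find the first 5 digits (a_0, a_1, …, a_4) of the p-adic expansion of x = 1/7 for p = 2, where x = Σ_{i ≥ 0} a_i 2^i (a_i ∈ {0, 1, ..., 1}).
(a_0, …, a_4) = (1, 1, 1, 0, 1)

v_2(1/7) = 0 (numerator and denominator both coprime to 2), so x ∈ ℤ_2^×. Compute digits iteratively via a_i = x_i mod 2, x_{i+1} = (x_i − a_i)/2, with x_0 = x:
  x_0 = 1/7;  a_0 = 1;  x_1 = (x_0 − 1)/2 = -3/7
  x_1 = -3/7;  a_1 = 1;  x_2 = (x_1 − 1)/2 = -5/7
  x_2 = -5/7;  a_2 = 1;  x_3 = (x_2 − 1)/2 = -6/7
  x_3 = -6/7;  a_3 = 0;  x_4 = (x_3 − 0)/2 = -3/7
  x_4 = -3/7;  a_4 = 1;  x_5 = (x_4 − 1)/2 = -5/7
Digits: (1, 1, 1, 0, 1).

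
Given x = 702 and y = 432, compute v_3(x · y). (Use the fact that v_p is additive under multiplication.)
v_3(303264) = 6

v_p(x) = 3 (factor: 702 = 3^3 · 26); v_p(y) = 3 (factor: 432 = 3^3 · 16). Additivity: v_p(xy) = v_p(x) + v_p(y) = 3 + 3 = 6. (Direct check: xy = 303264 = 3^6 · (416).)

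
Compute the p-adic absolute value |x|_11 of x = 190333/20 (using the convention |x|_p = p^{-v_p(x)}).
|190333/20|_11 = 1/14641

Step 1 — compute v_11(x) by factoring powers of 11 out of the numerator and denominator: v_11(190333/20) = 4. Step 2 — apply |x|_p = p^{-v_p(x)} = 11^{-4} = 1/14641.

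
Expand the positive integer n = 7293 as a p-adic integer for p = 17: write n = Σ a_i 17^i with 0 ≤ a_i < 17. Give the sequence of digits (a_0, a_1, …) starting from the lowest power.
(a_0, a_1, …) = (0, 4, 8, 1)

Repeated division by 17 gives the digits low-to-high: 7293 = 4·17^1 + 8·17^2 + 1·17^3. Digit sequence: (0, 4, 8, 1).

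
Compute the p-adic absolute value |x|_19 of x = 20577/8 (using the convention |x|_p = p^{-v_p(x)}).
|20577/8|_19 = 1/6859

Step 1 — compute v_19(x) by factoring powers of 19 out of the numerator and denominator: v_19(20577/8) = 3. Step 2 — apply |x|_p = p^{-v_p(x)} = 19^{-3} = 1/6859.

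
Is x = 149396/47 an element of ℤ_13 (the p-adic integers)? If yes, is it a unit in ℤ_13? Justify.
x ∈ ℤ_13 but not a unit; v_13(x) = 3 > 0

ℤ_13 = {x ∈ ℚ_13 : v_13(x) ≥ 0} and ℤ_13^× = {x ∈ ℤ_13 : v_13(x) = 0}. Here v_13(149396/47) = v_13(num) − v_13(den) = 3; compare against these criteria.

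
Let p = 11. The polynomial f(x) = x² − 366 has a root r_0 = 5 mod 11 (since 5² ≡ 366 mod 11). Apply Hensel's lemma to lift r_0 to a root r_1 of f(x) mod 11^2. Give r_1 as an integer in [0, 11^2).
r_1 = 27 (mod 121)

Hensel's recurrence: r_{i+1} = r_i − f(r_i)·(f′(r_i))^{-1} mod 11^{i+2}, with f′(x) = 2x. Iterate:
  r_0 = 5 (mod 11)
  r_1 = 27 (mod 121)
Final: r_1 = 27, and one checks f(r_1) ≡ 0 mod 11^2.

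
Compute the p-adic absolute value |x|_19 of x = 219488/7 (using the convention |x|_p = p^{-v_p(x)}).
|219488/7|_19 = 1/6859

Step 1 — compute v_19(x) by factoring powers of 19 out of the numerator and denominator: v_19(219488/7) = 3. Step 2 — apply |x|_p = p^{-v_p(x)} = 19^{-3} = 1/6859.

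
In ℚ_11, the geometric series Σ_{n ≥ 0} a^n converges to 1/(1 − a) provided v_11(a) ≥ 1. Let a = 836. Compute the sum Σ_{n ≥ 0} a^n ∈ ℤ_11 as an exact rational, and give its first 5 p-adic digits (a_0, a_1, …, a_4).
Σ a^n = 1/(1 − a) = -1/835;  first 5 digits = (1, 10, 7, 7, 3)

v_11(a) = 1 ≥ 1, so the series converges in ℤ_11 to 1/(1 − a) = 1/(1 − 836) = -1/835. Expand this rational in ℤ_11: compute digits iteratively via d_i = x_i mod 11, x_{i+1} = (x_i − d_i)/11. The first 5 digits are (1, 10, 7, 7, 3).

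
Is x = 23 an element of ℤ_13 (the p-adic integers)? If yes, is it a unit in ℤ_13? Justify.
x ∈ ℤ_13^× (unit); v_13(x) = 0

ℤ_13 = {x ∈ ℚ_13 : v_13(x) ≥ 0} and ℤ_13^× = {x ∈ ℤ_13 : v_13(x) = 0}. Here v_13(23) = v_13(num) − v_13(den) = 0; compare against these criteria.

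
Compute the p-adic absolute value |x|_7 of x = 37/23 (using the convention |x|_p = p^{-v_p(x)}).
|37/23|_7 = 1

Step 1 — compute v_7(x) by factoring powers of 7 out of the numerator and denominator: v_7(37/23) = 0. Step 2 — apply |x|_p = p^{-v_p(x)} = 7^{0} = 1.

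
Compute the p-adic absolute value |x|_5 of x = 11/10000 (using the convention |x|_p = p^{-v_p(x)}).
|11/10000|_5 = 625

Step 1 — compute v_5(x) by factoring powers of 5 out of the numerator and denominator: v_5(11/10000) = -4. Step 2 — apply |x|_p = p^{-v_p(x)} = 5^{4} = 625.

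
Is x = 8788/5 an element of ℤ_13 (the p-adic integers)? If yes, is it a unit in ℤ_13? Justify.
x ∈ ℤ_13 but not a unit; v_13(x) = 3 > 0

ℤ_13 = {x ∈ ℚ_13 : v_13(x) ≥ 0} and ℤ_13^× = {x ∈ ℤ_13 : v_13(x) = 0}. Here v_13(8788/5) = v_13(num) − v_13(den) = 3; compare against these criteria.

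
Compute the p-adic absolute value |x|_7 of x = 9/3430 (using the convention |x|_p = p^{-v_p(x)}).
|9/3430|_7 = 343

Step 1 — compute v_7(x) by factoring powers of 7 out of the numerator and denominator: v_7(9/3430) = -3. Step 2 — apply |x|_p = p^{-v_p(x)} = 7^{3} = 343.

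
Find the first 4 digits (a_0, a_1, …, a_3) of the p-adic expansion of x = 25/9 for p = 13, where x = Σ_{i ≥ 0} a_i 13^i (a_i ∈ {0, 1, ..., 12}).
(a_0, …, a_3) = (10, 11, 2, 7)

v_13(25/9) = 0 (numerator and denominator both coprime to 13), so x ∈ ℤ_13^×. Compute digits iteratively via a_i = x_i mod 13, x_{i+1} = (x_i − a_i)/13, with x_0 = x:
  x_0 = 25/9;  a_0 = 10;  x_1 = (x_0 − 10)/13 = -5/9
  x_1 = -5/9;  a_1 = 11;  x_2 = (x_1 − 11)/13 = -8/9
  x_2 = -8/9;  a_2 = 2;  x_3 = (x_2 − 2)/13 = -2/9
  x_3 = -2/9;  a_3 = 7;  x_4 = (x_3 − 7)/13 = -5/9
Digits: (10, 11, 2, 7).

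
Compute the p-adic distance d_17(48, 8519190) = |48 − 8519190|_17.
d_17(48, 8519190) = 1/1419857

Step 1 — x − y = 48 − 8519190 = -8519142. Step 2 — v_17(-8519142) = 5 (factor: -8519142 = −(17^5 · 6); the sign does not affect v_p). Step 3 — |x − y|_17 = 17^{-5} = 1/1419857.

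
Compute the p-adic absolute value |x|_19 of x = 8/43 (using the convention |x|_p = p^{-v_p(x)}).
|8/43|_19 = 1

Step 1 — compute v_19(x) by factoring powers of 19 out of the numerator and denominator: v_19(8/43) = 0. Step 2 — apply |x|_p = p^{-v_p(x)} = 19^{0} = 1.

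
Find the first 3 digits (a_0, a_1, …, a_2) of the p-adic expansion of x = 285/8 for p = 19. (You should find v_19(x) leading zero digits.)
(a_0, …, a_2) = (0, 9, 2)

v_19(285/8) = 1, so a_0 = ... = a_0 = 0. Factor out: x = 19^1 · u with u = 15/8 a unit in ℤ_19. Expand u iteratively via a_{v+i} = u_i mod 19, u_{i+1} = (u_i − a_{v+i})/19:
  u_0 = 15/8;  a_1 = 9;  u_1 = (u_0 − 9)/19 = -3/8
  u_1 = -3/8;  a_2 = 2;  u_2 = (u_1 − 2)/19 = -1/8
Digits: (0, 9, 2).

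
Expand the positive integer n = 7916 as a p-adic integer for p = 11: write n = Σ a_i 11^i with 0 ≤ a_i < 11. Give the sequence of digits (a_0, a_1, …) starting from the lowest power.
(a_0, a_1, …) = (7, 4, 10, 5)

Repeated division by 11 gives the digits low-to-high: 7916 = 7 + 4·11^1 + 10·11^2 + 5·11^3. Digit sequence: (7, 4, 10, 5).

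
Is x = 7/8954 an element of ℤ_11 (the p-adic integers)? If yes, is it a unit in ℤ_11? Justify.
x ∉ ℤ_11 (v_11(x) = -2 < 0)

ℤ_11 = {x ∈ ℚ_11 : v_11(x) ≥ 0} and ℤ_11^× = {x ∈ ℤ_11 : v_11(x) = 0}. Here v_11(7/8954) = v_11(num) − v_11(den) = -2; compare against these criteria.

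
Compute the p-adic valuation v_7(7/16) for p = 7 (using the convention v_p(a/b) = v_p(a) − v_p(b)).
v_7(7/16) = 1

Factor powers of 7 from the numerator and denominator of the reduced fraction: 7 = 7^1 · 1 and 16 = 7^0 · 16. Apply v_p(a/b) = v_p(a) − v_p(b): v_7(7/16) = 1 − 0 = 1.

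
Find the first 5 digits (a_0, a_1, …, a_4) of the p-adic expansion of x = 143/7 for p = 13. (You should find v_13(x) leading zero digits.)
(a_0, …, a_4) = (0, 9, 5, 7, 5)

v_13(143/7) = 1, so a_0 = ... = a_0 = 0. Factor out: x = 13^1 · u with u = 11/7 a unit in ℤ_13. Expand u iteratively via a_{v+i} = u_i mod 13, u_{i+1} = (u_i − a_{v+i})/13:
  u_0 = 11/7;  a_1 = 9;  u_1 = (u_0 − 9)/13 = -4/7
  u_1 = -4/7;  a_2 = 5;  u_2 = (u_1 − 5)/13 = -3/7
  u_2 = -3/7;  a_3 = 7;  u_3 = (u_2 − 7)/13 = -4/7
  u_3 = -4/7;  a_4 = 5;  u_4 = (u_3 − 5)/13 = -3/7
Digits: (0, 9, 5, 7, 5).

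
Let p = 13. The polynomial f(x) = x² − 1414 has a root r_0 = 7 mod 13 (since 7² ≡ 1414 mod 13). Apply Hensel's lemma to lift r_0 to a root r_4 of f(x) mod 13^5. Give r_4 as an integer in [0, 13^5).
r_4 = 104293 (mod 371293)

Hensel's recurrence: r_{i+1} = r_i − f(r_i)·(f′(r_i))^{-1} mod 13^{i+2}, with f′(x) = 2x. Iterate:
  r_0 = 7 (mod 13)
  r_1 = 20 (mod 169)
  r_2 = 1034 (mod 2197)
  r_3 = 18610 (mod 28561)
  r_4 = 104293 (mod 371293)
Final: r_4 = 104293, and one checks f(r_4) ≡ 0 mod 13^5.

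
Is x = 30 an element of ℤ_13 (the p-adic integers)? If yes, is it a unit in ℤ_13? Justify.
x ∈ ℤ_13^× (unit); v_13(x) = 0

ℤ_13 = {x ∈ ℚ_13 : v_13(x) ≥ 0} and ℤ_13^× = {x ∈ ℤ_13 : v_13(x) = 0}. Here v_13(30) = v_13(num) − v_13(den) = 0; compare against these criteria.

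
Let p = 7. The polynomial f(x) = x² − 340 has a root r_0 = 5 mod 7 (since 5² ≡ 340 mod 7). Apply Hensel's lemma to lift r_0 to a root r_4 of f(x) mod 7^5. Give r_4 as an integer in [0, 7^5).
r_4 = 2021 (mod 16807)

Hensel's recurrence: r_{i+1} = r_i − f(r_i)·(f′(r_i))^{-1} mod 7^{i+2}, with f′(x) = 2x. Iterate:
  r_0 = 5 (mod 7)
  r_1 = 12 (mod 49)
  r_2 = 306 (mod 343)
  r_3 = 2021 (mod 2401)
  r_4 = 2021 (mod 16807)
Final: r_4 = 2021, and one checks f(r_4) ≡ 0 mod 7^5.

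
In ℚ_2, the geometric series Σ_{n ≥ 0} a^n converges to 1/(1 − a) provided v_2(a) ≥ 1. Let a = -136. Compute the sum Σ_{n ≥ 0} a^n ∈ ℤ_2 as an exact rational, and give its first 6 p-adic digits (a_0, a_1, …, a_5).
Σ a^n = 1/(1 − a) = 1/137;  first 6 digits = (1, 0, 0, 1, 1, 1)

v_2(a) = 3 ≥ 1, so the series converges in ℤ_2 to 1/(1 − a) = 1/(1 − (-136)) = 1/137. Expand this rational in ℤ_2: compute digits iteratively via d_i = x_i mod 2, x_{i+1} = (x_i − d_i)/2. The first 6 digits are (1, 0, 0, 1, 1, 1).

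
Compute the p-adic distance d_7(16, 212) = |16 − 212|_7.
d_7(16, 212) = 1/49

Step 1 — x − y = 16 − 212 = -196. Step 2 — v_7(-196) = 2 (factor: -196 = −(7^2 · 4); the sign does not affect v_p). Step 3 — |x − y|_7 = 7^{-2} = 1/49.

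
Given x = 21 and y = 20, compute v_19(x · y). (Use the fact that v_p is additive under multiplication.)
v_19(420) = 0

v_p(x) = 0 (factor: 21 = 19^0 · 21); v_p(y) = 0 (factor: 20 = 19^0 · 20). Additivity: v_p(xy) = v_p(x) + v_p(y) = 0 + 0 = 0. (Direct check: xy = 420 = 19^0 · (420).)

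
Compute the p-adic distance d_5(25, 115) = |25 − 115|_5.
d_5(25, 115) = 1/5

Step 1 — x − y = 25 − 115 = -90. Step 2 — v_5(-90) = 1 (factor: -90 = −(5^1 · 18); the sign does not affect v_p). Step 3 — |x − y|_5 = 5^{-1} = 1/5.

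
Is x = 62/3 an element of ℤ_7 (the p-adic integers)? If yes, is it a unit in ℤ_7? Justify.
x ∈ ℤ_7^× (unit); v_7(x) = 0

ℤ_7 = {x ∈ ℚ_7 : v_7(x) ≥ 0} and ℤ_7^× = {x ∈ ℤ_7 : v_7(x) = 0}. Here v_7(62/3) = v_7(num) − v_7(den) = 0; compare against these criteria.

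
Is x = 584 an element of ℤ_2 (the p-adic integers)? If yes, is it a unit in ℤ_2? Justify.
x ∈ ℤ_2 but not a unit; v_2(x) = 3 > 0

ℤ_2 = {x ∈ ℚ_2 : v_2(x) ≥ 0} and ℤ_2^× = {x ∈ ℤ_2 : v_2(x) = 0}. Here v_2(584) = v_2(num) − v_2(den) = 3; compare against these criteria.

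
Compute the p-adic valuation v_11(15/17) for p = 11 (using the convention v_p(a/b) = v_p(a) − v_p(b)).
v_11(15/17) = 0

Factor powers of 11 from the numerator and denominator of the reduced fraction: 15 = 11^0 · 15 and 17 = 11^0 · 17. Apply v_p(a/b) = v_p(a) − v_p(b): v_11(15/17) = 0 − 0 = 0.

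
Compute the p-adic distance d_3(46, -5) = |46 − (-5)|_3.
d_3(46, -5) = 1/3

Step 1 — x − y = 46 − (-5) = 51. Step 2 — v_3(51) = 1 (factor: 51 = (3^1 · 17); the sign does not affect v_p). Step 3 — |x − y|_3 = 3^{-1} = 1/3.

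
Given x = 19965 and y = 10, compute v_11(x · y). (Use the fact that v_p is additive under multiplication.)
v_11(199650) = 3

v_p(x) = 3 (factor: 19965 = 11^3 · 15); v_p(y) = 0 (factor: 10 = 11^0 · 10). Additivity: v_p(xy) = v_p(x) + v_p(y) = 3 + 0 = 3. (Direct check: xy = 199650 = 11^3 · (150).)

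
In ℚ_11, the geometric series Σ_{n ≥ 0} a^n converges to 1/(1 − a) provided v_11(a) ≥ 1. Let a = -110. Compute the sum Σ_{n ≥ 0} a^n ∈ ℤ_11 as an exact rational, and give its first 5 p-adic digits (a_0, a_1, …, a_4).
Σ a^n = 1/(1 − a) = 1/111;  first 5 digits = (1, 1, 0, 10, 9)

v_11(a) = 1 ≥ 1, so the series converges in ℤ_11 to 1/(1 − a) = 1/(1 − (-110)) = 1/111. Expand this rational in ℤ_11: compute digits iteratively via d_i = x_i mod 11, x_{i+1} = (x_i − d_i)/11. The first 5 digits are (1, 1, 0, 10, 9).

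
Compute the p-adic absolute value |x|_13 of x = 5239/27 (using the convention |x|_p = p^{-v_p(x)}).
|5239/27|_13 = 1/169

Step 1 — compute v_13(x) by factoring powers of 13 out of the numerator and denominator: v_13(5239/27) = 2. Step 2 — apply |x|_p = p^{-v_p(x)} = 13^{-2} = 1/169.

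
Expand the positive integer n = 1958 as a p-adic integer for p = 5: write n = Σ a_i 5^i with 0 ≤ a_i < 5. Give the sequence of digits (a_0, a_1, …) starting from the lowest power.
(a_0, a_1, …) = (3, 1, 3, 0, 3)

Repeated division by 5 gives the digits low-to-high: 1958 = 3 + 1·5^1 + 3·5^2 + 3·5^4. Digit sequence: (3, 1, 3, 0, 3).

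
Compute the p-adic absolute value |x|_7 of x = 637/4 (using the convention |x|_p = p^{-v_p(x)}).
|637/4|_7 = 1/49

Step 1 — compute v_7(x) by factoring powers of 7 out of the numerator and denominator: v_7(637/4) = 2. Step 2 — apply |x|_p = p^{-v_p(x)} = 7^{-2} = 1/49.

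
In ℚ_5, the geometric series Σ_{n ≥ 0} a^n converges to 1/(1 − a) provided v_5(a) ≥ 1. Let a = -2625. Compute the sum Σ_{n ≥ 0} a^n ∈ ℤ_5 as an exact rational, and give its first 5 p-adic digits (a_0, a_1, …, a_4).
Σ a^n = 1/(1 − a) = 1/2626;  first 5 digits = (1, 0, 0, 4, 0)

v_5(a) = 3 ≥ 1, so the series converges in ℤ_5 to 1/(1 − a) = 1/(1 − (-2625)) = 1/2626. Expand this rational in ℤ_5: compute digits iteratively via d_i = x_i mod 5, x_{i+1} = (x_i − d_i)/5. The first 5 digits are (1, 0, 0, 4, 0).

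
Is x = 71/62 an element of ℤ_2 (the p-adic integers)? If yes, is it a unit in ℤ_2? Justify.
x ∉ ℤ_2 (v_2(x) = -1 < 0)

ℤ_2 = {x ∈ ℚ_2 : v_2(x) ≥ 0} and ℤ_2^× = {x ∈ ℤ_2 : v_2(x) = 0}. Here v_2(71/62) = v_2(num) − v_2(den) = -1; compare against these criteria.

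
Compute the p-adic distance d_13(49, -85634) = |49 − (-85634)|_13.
d_13(49, -85634) = 1/28561

Step 1 — x − y = 49 − (-85634) = 85683. Step 2 — v_13(85683) = 4 (factor: 85683 = (13^4 · 3); the sign does not affect v_p). Step 3 — |x − y|_13 = 13^{-4} = 1/28561.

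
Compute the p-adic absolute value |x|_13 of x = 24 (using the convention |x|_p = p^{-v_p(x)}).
|24|_13 = 1

Step 1 — compute v_13(x) by factoring powers of 13 out of the numerator and denominator: v_13(24) = 0. Step 2 — apply |x|_p = p^{-v_p(x)} = 13^{0} = 1.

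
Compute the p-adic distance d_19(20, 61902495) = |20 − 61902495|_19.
d_19(20, 61902495) = 1/2476099

Step 1 — x − y = 20 − 61902495 = -61902475. Step 2 — v_19(-61902475) = 5 (factor: -61902475 = −(19^5 · 25); the sign does not affect v_p). Step 3 — |x − y|_19 = 19^{-5} = 1/2476099.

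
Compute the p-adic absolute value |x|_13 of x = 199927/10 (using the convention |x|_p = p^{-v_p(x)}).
|199927/10|_13 = 1/28561

Step 1 — compute v_13(x) by factoring powers of 13 out of the numerator and denominator: v_13(199927/10) = 4. Step 2 — apply |x|_p = p^{-v_p(x)} = 13^{-4} = 1/28561.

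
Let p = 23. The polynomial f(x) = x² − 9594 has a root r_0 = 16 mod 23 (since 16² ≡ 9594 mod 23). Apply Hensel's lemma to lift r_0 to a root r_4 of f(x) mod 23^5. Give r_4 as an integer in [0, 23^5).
r_4 = 6401836 (mod 6436343)

Hensel's recurrence: r_{i+1} = r_i − f(r_i)·(f′(r_i))^{-1} mod 23^{i+2}, with f′(x) = 2x. Iterate:
  r_0 = 16 (mod 23)
  r_1 = 407 (mod 529)
  r_2 = 1994 (mod 12167)
  r_3 = 245334 (mod 279841)
  r_4 = 6401836 (mod 6436343)
Final: r_4 = 6401836, and one checks f(r_4) ≡ 0 mod 23^5.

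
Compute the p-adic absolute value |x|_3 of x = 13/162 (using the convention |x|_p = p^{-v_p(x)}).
|13/162|_3 = 81

Step 1 — compute v_3(x) by factoring powers of 3 out of the numerator and denominator: v_3(13/162) = -4. Step 2 — apply |x|_p = p^{-v_p(x)} = 3^{4} = 81.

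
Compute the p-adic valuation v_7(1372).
v_7(1372) = 3

v_7(n) is the largest exponent k such that 7^k divides n. Factor out: 1372 = 7^3 · 4. (Sign doesn't affect v_p.) So v_7(1372) = 3.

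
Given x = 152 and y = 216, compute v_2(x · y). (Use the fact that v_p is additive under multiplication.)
v_2(32832) = 6

v_p(x) = 3 (factor: 152 = 2^3 · 19); v_p(y) = 3 (factor: 216 = 2^3 · 27). Additivity: v_p(xy) = v_p(x) + v_p(y) = 3 + 3 = 6. (Direct check: xy = 32832 = 2^6 · (513).)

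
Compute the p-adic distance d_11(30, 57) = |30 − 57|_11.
d_11(30, 57) = 1

Step 1 — x − y = 30 − 57 = -27. Step 2 — v_11(-27) = 0 (factor: -27 = −(11^0 · 27); the sign does not affect v_p). Step 3 — |x − y|_11 = 11^{0} = 1.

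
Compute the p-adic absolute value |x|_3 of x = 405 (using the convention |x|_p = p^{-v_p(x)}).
|405|_3 = 1/81

Step 1 — compute v_3(x) by factoring powers of 3 out of the numerator and denominator: v_3(405) = 4. Step 2 — apply |x|_p = p^{-v_p(x)} = 3^{-4} = 1/81.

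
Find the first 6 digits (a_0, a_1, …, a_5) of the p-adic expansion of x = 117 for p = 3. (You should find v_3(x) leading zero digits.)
(a_0, …, a_5) = (0, 0, 1, 1, 1, 0)

v_3(117) = 2, so a_0 = ... = a_1 = 0. Factor out: x = 3^2 · u with u = 13 a unit in ℤ_3. Expand u iteratively via a_{v+i} = u_i mod 3, u_{i+1} = (u_i − a_{v+i})/3:
  u_0 = 13;  a_2 = 1;  u_1 = (u_0 − 1)/3 = 4
  u_1 = 4;  a_3 = 1;  u_2 = (u_1 − 1)/3 = 1
  u_2 = 1;  a_4 = 1;  u_3 = (u_2 − 1)/3 = 0
  u_3 = 0;  a_5 = 0;  u_4 = (u_3 − 0)/3 = 0
Digits: (0, 0, 1, 1, 1, 0).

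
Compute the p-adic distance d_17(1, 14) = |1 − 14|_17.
d_17(1, 14) = 1

Step 1 — x − y = 1 − 14 = -13. Step 2 — v_17(-13) = 0 (factor: -13 = −(17^0 · 13); the sign does not affect v_p). Step 3 — |x − y|_17 = 17^{0} = 1.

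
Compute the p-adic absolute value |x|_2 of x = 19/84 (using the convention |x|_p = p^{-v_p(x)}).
|19/84|_2 = 4

Step 1 — compute v_2(x) by factoring powers of 2 out of the numerator and denominator: v_2(19/84) = -2. Step 2 — apply |x|_p = p^{-v_p(x)} = 2^{2} = 4.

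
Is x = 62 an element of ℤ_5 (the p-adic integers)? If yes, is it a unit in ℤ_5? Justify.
x ∈ ℤ_5^× (unit); v_5(x) = 0

ℤ_5 = {x ∈ ℚ_5 : v_5(x) ≥ 0} and ℤ_5^× = {x ∈ ℤ_5 : v_5(x) = 0}. Here v_5(62) = v_5(num) − v_5(den) = 0; compare against these criteria.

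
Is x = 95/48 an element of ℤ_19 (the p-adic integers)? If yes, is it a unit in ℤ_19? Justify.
x ∈ ℤ_19 but not a unit; v_19(x) = 1 > 0

ℤ_19 = {x ∈ ℚ_19 : v_19(x) ≥ 0} and ℤ_19^× = {x ∈ ℤ_19 : v_19(x) = 0}. Here v_19(95/48) = v_19(num) − v_19(den) = 1; compare against these criteria.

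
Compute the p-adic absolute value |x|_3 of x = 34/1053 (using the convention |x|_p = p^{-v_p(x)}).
|34/1053|_3 = 81

Step 1 — compute v_3(x) by factoring powers of 3 out of the numerator and denominator: v_3(34/1053) = -4. Step 2 — apply |x|_p = p^{-v_p(x)} = 3^{4} = 81.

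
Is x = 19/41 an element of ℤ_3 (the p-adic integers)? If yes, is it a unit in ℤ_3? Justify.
x ∈ ℤ_3^× (unit); v_3(x) = 0

ℤ_3 = {x ∈ ℚ_3 : v_3(x) ≥ 0} and ℤ_3^× = {x ∈ ℤ_3 : v_3(x) = 0}. Here v_3(19/41) = v_3(num) − v_3(den) = 0; compare against these criteria.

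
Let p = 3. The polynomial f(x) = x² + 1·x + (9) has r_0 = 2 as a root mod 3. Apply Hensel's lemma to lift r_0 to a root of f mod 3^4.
r_3 = 8 (mod 81)

Hensel: r_{i+1} = r_i − f(r_i)·(f′(r_i))^{-1} mod 3^{i+2}, f′(x) = 2x + 1. Iterate:
  r_0 = 2 (mod 3)
  r_1 = 8 (mod 9)
  r_2 = 8 (mod 27)
  r_3 = 8 (mod 81)
Final: r = 8 satisfies f(r) ≡ 0 mod 3^4.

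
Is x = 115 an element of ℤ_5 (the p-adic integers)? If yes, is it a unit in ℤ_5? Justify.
x ∈ ℤ_5 but not a unit; v_5(x) = 1 > 0

ℤ_5 = {x ∈ ℚ_5 : v_5(x) ≥ 0} and ℤ_5^× = {x ∈ ℤ_5 : v_5(x) = 0}. Here v_5(115) = v_5(num) − v_5(den) = 1; compare against these criteria.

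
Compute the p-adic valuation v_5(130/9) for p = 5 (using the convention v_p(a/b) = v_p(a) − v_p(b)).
v_5(130/9) = 1

Factor powers of 5 from the numerator and denominator of the reduced fraction: 130 = 5^1 · 26 and 9 = 5^0 · 9. Apply v_p(a/b) = v_p(a) − v_p(b): v_5(130/9) = 1 − 0 = 1.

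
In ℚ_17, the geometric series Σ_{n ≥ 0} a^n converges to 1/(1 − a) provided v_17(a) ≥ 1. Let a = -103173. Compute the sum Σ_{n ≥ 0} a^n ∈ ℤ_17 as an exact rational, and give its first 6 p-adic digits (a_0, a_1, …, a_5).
Σ a^n = 1/(1 − a) = 1/103174;  first 6 digits = (1, 0, 0, 13, 15, 16)

v_17(a) = 3 ≥ 1, so the series converges in ℤ_17 to 1/(1 − a) = 1/(1 − (-103173)) = 1/103174. Expand this rational in ℤ_17: compute digits iteratively via d_i = x_i mod 17, x_{i+1} = (x_i − d_i)/17. The first 6 digits are (1, 0, 0, 13, 15, 16).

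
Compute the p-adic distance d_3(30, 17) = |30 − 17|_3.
d_3(30, 17) = 1

Step 1 — x − y = 30 − 17 = 13. Step 2 — v_3(13) = 0 (factor: 13 = (3^0 · 13); the sign does not affect v_p). Step 3 — |x − y|_3 = 3^{0} = 1.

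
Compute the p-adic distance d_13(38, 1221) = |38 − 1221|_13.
d_13(38, 1221) = 1/169

Step 1 — x − y = 38 − 1221 = -1183. Step 2 — v_13(-1183) = 2 (factor: -1183 = −(13^2 · 7); the sign does not affect v_p). Step 3 — |x − y|_13 = 13^{-2} = 1/169.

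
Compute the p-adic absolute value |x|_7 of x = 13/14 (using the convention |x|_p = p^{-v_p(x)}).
|13/14|_7 = 7

Step 1 — compute v_7(x) by factoring powers of 7 out of the numerator and denominator: v_7(13/14) = -1. Step 2 — apply |x|_p = p^{-v_p(x)} = 7^{1} = 7.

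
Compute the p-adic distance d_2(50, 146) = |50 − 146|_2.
d_2(50, 146) = 1/32

Step 1 — x − y = 50 − 146 = -96. Step 2 — v_2(-96) = 5 (factor: -96 = −(2^5 · 3); the sign does not affect v_p). Step 3 — |x − y|_2 = 2^{-5} = 1/32.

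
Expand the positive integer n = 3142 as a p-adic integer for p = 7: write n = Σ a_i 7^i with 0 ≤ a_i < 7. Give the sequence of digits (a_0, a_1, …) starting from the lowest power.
(a_0, a_1, …) = (6, 0, 1, 2, 1)

Repeated division by 7 gives the digits low-to-high: 3142 = 6 + 1·7^2 + 2·7^3 + 1·7^4. Digit sequence: (6, 0, 1, 2, 1).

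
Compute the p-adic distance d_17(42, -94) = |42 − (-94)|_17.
d_17(42, -94) = 1/17

Step 1 — x − y = 42 − (-94) = 136. Step 2 — v_17(136) = 1 (factor: 136 = (17^1 · 8); the sign does not affect v_p). Step 3 — |x − y|_17 = 17^{-1} = 1/17.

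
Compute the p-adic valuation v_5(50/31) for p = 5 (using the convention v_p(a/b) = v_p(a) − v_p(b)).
v_5(50/31) = 2

Factor powers of 5 from the numerator and denominator of the reduced fraction: 50 = 5^2 · 2 and 31 = 5^0 · 31. Apply v_p(a/b) = v_p(a) − v_p(b): v_5(50/31) = 2 − 0 = 2.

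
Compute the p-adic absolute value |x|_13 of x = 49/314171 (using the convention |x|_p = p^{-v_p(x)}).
|49/314171|_13 = 28561

Step 1 — compute v_13(x) by factoring powers of 13 out of the numerator and denominator: v_13(49/314171) = -4. Step 2 — apply |x|_p = p^{-v_p(x)} = 13^{4} = 28561.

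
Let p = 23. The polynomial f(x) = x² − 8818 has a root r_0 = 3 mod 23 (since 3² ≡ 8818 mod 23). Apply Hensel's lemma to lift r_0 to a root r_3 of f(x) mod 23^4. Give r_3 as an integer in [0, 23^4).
r_3 = 270115 (mod 279841)

Hensel's recurrence: r_{i+1} = r_i − f(r_i)·(f′(r_i))^{-1} mod 23^{i+2}, with f′(x) = 2x. Iterate:
  r_0 = 3 (mod 23)
  r_1 = 325 (mod 529)
  r_2 = 2441 (mod 12167)
  r_3 = 270115 (mod 279841)
Final: r_3 = 270115, and one checks f(r_3) ≡ 0 mod 23^4.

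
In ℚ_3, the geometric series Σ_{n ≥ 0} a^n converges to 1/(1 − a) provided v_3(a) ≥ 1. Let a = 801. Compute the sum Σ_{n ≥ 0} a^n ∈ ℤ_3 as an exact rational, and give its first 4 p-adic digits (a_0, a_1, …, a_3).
Σ a^n = 1/(1 − a) = -1/800;  first 4 digits = (1, 0, 2, 2)

v_3(a) = 2 ≥ 1, so the series converges in ℤ_3 to 1/(1 − a) = 1/(1 − 801) = -1/800. Expand this rational in ℤ_3: compute digits iteratively via d_i = x_i mod 3, x_{i+1} = (x_i − d_i)/3. The first 4 digits are (1, 0, 2, 2).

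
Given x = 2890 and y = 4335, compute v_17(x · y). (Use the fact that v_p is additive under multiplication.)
v_17(12528150) = 4

v_p(x) = 2 (factor: 2890 = 17^2 · 10); v_p(y) = 2 (factor: 4335 = 17^2 · 15). Additivity: v_p(xy) = v_p(x) + v_p(y) = 2 + 2 = 4. (Direct check: xy = 12528150 = 17^4 · (150).)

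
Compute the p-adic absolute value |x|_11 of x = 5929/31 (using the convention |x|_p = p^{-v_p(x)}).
|5929/31|_11 = 1/121

Step 1 — compute v_11(x) by factoring powers of 11 out of the numerator and denominator: v_11(5929/31) = 2. Step 2 — apply |x|_p = p^{-v_p(x)} = 11^{-2} = 1/121.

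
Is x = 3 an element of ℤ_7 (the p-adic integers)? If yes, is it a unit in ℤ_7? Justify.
x ∈ ℤ_7^× (unit); v_7(x) = 0

ℤ_7 = {x ∈ ℚ_7 : v_7(x) ≥ 0} and ℤ_7^× = {x ∈ ℤ_7 : v_7(x) = 0}. Here v_7(3) = v_7(num) − v_7(den) = 0; compare against these criteria.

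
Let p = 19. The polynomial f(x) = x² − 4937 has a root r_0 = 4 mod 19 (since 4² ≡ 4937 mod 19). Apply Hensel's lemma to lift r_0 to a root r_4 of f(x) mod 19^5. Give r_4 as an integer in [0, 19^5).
r_4 = 2148885 (mod 2476099)

Hensel's recurrence: r_{i+1} = r_i − f(r_i)·(f′(r_i))^{-1} mod 19^{i+2}, with f′(x) = 2x. Iterate:
  r_0 = 4 (mod 19)
  r_1 = 213 (mod 361)
  r_2 = 2018 (mod 6859)
  r_3 = 63749 (mod 130321)
  r_4 = 2148885 (mod 2476099)
Final: r_4 = 2148885, and one checks f(r_4) ≡ 0 mod 19^5.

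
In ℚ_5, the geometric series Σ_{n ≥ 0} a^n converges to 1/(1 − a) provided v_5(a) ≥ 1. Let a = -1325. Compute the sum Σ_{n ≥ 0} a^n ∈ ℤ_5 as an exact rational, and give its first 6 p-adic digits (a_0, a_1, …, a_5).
Σ a^n = 1/(1 − a) = 1/1326;  first 6 digits = (1, 0, 2, 4, 1, 1)

v_5(a) = 2 ≥ 1, so the series converges in ℤ_5 to 1/(1 − a) = 1/(1 − (-1325)) = 1/1326. Expand this rational in ℤ_5: compute digits iteratively via d_i = x_i mod 5, x_{i+1} = (x_i − d_i)/5. The first 6 digits are (1, 0, 2, 4, 1, 1).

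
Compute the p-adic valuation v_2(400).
v_2(400) = 4

v_2(n) is the largest exponent k such that 2^k divides n. Factor out: 400 = 2^4 · 25. (Sign doesn't affect v_p.) So v_2(400) = 4.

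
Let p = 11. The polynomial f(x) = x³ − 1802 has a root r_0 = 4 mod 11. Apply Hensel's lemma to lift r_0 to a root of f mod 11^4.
r_3 = 620 (mod 14641)

Hensel: r_{i+1} = r_i − f(r_i)/f′(r_i) mod 11^{i+2}, where f′(x) = 3x². Iterate:
  r_0 = 4 (mod 11)
  r_1 = 15 (mod 121)
  r_2 = 620 (mod 1331)
  r_3 = 620 (mod 14641)
Final: r = 620 with f(r) ≡ 0 mod 11^4.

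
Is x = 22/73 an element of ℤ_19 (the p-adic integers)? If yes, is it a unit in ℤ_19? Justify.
x ∈ ℤ_19^× (unit); v_19(x) = 0

ℤ_19 = {x ∈ ℚ_19 : v_19(x) ≥ 0} and ℤ_19^× = {x ∈ ℤ_19 : v_19(x) = 0}. Here v_19(22/73) = v_19(num) − v_19(den) = 0; compare against these criteria.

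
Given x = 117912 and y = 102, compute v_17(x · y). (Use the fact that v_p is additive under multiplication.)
v_17(12027024) = 4

v_p(x) = 3 (factor: 117912 = 17^3 · 24); v_p(y) = 1 (factor: 102 = 17^1 · 6). Additivity: v_p(xy) = v_p(x) + v_p(y) = 3 + 1 = 4. (Direct check: xy = 12027024 = 17^4 · (144).)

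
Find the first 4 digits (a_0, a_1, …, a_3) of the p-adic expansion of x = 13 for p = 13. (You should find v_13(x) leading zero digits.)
(a_0, …, a_3) = (0, 1, 0, 0)

v_13(13) = 1, so a_0 = ... = a_0 = 0. Factor out: x = 13^1 · u with u = 1 a unit in ℤ_13. Expand u iteratively via a_{v+i} = u_i mod 13, u_{i+1} = (u_i − a_{v+i})/13:
  u_0 = 1;  a_1 = 1;  u_1 = (u_0 − 1)/13 = 0
  u_1 = 0;  a_2 = 0;  u_2 = (u_1 − 0)/13 = 0
  u_2 = 0;  a_3 = 0;  u_3 = (u_2 − 0)/13 = 0
Digits: (0, 1, 0, 0).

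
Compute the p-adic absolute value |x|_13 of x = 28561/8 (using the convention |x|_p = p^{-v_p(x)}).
|28561/8|_13 = 1/28561

Step 1 — compute v_13(x) by factoring powers of 13 out of the numerator and denominator: v_13(28561/8) = 4. Step 2 — apply |x|_p = p^{-v_p(x)} = 13^{-4} = 1/28561.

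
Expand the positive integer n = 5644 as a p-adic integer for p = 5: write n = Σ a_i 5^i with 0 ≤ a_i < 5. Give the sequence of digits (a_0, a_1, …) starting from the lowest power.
(a_0, a_1, …) = (4, 3, 0, 0, 4, 1)

Repeated division by 5 gives the digits low-to-high: 5644 = 4 + 3·5^1 + 4·5^4 + 1·5^5. Digit sequence: (4, 3, 0, 0, 4, 1).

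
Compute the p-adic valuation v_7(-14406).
v_7(-14406) = 4

v_7(n) is the largest exponent k such that 7^k divides n. Factor out: -14406 = -7^4 · 6. (Sign doesn't affect v_p.) So v_7(-14406) = 4.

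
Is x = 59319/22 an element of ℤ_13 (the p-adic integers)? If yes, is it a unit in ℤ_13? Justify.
x ∈ ℤ_13 but not a unit; v_13(x) = 3 > 0

ℤ_13 = {x ∈ ℚ_13 : v_13(x) ≥ 0} and ℤ_13^× = {x ∈ ℤ_13 : v_13(x) = 0}. Here v_13(59319/22) = v_13(num) − v_13(den) = 3; compare against these criteria.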